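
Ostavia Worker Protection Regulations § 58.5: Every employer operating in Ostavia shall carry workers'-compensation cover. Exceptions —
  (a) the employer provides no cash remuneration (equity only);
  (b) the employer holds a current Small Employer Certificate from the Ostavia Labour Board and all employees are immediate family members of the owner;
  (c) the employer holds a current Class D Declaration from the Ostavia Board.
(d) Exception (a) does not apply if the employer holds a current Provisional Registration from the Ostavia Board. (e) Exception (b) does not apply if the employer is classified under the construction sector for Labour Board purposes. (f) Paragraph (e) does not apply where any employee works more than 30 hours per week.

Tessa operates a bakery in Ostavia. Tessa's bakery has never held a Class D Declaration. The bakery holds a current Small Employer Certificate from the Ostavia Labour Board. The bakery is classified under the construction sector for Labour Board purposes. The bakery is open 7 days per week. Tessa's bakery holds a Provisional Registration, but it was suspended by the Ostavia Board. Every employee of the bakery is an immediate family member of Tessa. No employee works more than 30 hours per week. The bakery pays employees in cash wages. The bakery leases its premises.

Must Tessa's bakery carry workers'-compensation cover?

Yes — Tessa's bakery must carry workers'-compensation cover.

Exception (a) does not apply: employees are paid cash wages.
Exception (b): a current Small Employer Certificate is held; every employee is an immediate family member — every condition holds. But: (e) operates against (b): the bakery is classified under the construction sector. (f) does not operate here (no employee exceeds 30 hours/week), so (e) stands. Exception (b) does not apply.
Exception (c) does not apply: no current Class D Declaration is held.
None of the exceptions is available; § 58.5 applies in full.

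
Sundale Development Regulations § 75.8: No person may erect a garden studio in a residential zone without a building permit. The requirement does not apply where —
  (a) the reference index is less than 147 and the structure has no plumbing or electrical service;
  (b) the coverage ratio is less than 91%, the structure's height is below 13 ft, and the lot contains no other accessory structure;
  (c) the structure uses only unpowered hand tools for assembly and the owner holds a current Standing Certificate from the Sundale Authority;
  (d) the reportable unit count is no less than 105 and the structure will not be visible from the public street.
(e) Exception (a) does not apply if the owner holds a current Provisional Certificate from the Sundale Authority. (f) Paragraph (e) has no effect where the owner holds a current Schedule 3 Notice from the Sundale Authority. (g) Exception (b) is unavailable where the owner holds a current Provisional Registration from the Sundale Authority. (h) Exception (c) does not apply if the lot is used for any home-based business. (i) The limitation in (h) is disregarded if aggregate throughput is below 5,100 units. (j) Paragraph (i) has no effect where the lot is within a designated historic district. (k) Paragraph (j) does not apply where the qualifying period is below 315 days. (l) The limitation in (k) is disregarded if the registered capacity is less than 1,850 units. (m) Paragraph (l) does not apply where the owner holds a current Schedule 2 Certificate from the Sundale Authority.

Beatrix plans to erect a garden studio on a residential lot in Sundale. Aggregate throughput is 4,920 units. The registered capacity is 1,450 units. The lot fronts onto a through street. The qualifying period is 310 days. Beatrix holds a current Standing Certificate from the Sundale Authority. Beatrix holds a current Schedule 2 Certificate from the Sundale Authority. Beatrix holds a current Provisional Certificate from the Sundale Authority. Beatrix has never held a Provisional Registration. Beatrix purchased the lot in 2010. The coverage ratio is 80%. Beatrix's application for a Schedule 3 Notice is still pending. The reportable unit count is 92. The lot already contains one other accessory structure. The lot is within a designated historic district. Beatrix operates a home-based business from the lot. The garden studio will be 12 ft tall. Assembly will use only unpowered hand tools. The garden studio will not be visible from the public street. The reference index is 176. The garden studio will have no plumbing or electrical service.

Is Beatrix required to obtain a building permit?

Exception (a) fails — the reference index is 176, not less than 147.
Exception (b) fails — the lot already has another accessory structure.
Exception (c): assembly uses only hand tools; a current Standing Certificate is held — every condition holds. Considering the limiting provisions: (h) would limit (c) — a home-based business operates on the lot — but (i) sets (h) aside: (i) is triggered — aggregate throughput is 4,920 units, below the 5,100 units limit. (j) would limit (i) — the lot is in a historic district — but (k) sets (j) aside: (k) operates against (j): the qualifying period is 310 days, below the 315 days limit. (l) operates (the registered capacity is 1,450 units, less than the 1,850 units limit), but is itself disapplied by (m): (m) operates against (l): a current Schedule 2 Certificate is held. (c) remains available.
Exception (d) does not apply: the reportable unit count is 92, short of 105.

No — exception (c) applies; Beatrix does not need a building permit.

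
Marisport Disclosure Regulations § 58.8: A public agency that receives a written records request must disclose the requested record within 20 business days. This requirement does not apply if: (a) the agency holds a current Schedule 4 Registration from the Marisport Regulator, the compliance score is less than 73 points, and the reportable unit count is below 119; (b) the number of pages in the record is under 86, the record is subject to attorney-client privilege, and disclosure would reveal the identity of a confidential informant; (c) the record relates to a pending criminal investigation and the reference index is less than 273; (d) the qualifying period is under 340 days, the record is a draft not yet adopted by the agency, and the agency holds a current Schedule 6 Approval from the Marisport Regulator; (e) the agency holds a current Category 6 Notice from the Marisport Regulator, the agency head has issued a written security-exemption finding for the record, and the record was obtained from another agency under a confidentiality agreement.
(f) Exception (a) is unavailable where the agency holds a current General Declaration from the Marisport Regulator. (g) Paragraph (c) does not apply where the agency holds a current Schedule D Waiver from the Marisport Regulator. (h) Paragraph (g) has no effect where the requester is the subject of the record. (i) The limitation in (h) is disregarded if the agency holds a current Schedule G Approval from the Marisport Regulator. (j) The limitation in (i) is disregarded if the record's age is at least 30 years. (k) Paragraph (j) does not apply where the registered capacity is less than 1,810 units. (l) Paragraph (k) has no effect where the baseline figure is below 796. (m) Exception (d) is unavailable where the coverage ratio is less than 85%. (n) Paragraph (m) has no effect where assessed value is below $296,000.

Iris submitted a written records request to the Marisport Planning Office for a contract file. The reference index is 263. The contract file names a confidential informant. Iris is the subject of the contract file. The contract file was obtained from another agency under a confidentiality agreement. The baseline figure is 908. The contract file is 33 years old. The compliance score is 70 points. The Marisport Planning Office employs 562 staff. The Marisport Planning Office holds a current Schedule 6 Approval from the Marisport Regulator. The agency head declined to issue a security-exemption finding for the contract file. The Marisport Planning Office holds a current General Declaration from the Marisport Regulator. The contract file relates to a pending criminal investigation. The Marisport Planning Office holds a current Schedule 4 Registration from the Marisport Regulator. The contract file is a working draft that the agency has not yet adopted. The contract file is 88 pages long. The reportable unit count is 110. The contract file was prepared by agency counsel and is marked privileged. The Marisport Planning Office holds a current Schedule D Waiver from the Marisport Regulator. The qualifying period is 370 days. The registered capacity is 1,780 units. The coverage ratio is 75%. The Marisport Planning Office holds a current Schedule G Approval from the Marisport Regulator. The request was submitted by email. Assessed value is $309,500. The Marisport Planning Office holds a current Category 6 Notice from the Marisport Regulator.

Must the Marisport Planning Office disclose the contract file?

Yes — the Marisport Planning Office must disclose the contract file.

Exception (a)'s conditions are all satisfied: a current Schedule 4 Registration is held; the compliance score is 70 points, less than the 73 points limit; the reportable unit count is 110, below the 119 limit. However, paragraph (f) must be considered: (f) is triggered — a current General Declaration is held. (a) is therefore removed.
Exception (b) requires that the number of pages in the record is under 86; but the number of pages in the record is 88, not under 86, so (b) is unavailable.
All of (c)'s requirements are met (the contract file relates to a pending investigation; the reference index is 263, less than the 273 limit). But applying paragraphs (g)–(l): (g) operates against (c): a current Schedule D Waiver is held. (h) operates (Iris is the subject of the contract file), but is overridden by (i): (i) operates against (h): a current Schedule G Approval is held. (j) would limit (i) — the record's age is 33 years, meeting the 30 years threshold — but (k) sets (j) aside: (k) is engaged — the registered capacity is 1,780 units, less than the 1,810 units limit. (l) is not engaged (the baseline figure is 908, not below 796), so (k) stands. So (c) is unavailable.
Exception (d) does not apply: the qualifying period is 370 days, not under 340 days.
Exception (e) fails — the agency head declined to issue a security-exemption finding.
No exception applies. The general rule governs.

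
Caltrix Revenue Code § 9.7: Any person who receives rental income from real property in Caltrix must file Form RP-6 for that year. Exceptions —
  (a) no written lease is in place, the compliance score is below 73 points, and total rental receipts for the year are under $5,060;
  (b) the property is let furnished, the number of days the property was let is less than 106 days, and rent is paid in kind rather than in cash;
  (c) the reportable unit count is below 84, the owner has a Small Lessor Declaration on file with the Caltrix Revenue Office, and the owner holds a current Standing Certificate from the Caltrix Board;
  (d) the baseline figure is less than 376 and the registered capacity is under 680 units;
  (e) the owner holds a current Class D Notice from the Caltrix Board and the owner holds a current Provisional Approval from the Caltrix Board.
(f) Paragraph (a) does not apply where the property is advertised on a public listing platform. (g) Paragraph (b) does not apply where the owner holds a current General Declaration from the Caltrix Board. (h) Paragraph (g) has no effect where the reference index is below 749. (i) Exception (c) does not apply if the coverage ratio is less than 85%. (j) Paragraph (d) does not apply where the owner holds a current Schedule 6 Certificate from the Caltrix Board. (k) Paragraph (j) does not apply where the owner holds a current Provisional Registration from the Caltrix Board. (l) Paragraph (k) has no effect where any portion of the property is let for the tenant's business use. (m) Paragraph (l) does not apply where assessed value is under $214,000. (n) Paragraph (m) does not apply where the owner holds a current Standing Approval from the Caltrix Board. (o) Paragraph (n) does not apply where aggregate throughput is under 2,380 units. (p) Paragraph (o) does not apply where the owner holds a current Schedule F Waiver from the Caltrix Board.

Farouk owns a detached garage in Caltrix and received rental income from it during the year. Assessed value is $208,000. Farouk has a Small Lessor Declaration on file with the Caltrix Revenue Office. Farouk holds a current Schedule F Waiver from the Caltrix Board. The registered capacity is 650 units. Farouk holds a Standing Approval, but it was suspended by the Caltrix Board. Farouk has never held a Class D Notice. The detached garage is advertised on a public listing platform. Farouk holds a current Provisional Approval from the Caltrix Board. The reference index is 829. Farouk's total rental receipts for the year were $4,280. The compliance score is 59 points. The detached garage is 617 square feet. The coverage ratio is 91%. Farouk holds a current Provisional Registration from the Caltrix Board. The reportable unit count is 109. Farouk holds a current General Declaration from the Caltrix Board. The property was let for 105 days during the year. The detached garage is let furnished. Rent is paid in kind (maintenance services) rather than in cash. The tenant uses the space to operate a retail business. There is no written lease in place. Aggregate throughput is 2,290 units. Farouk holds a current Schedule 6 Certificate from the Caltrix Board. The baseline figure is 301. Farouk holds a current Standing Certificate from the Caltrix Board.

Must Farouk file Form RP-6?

Exception (a) is satisfied on its face — there is no written lease; the compliance score is 59 points, below the 73 points limit; total rental receipts for the year are $4,280, under the $5,060 limit. But applying paragraph (f): (f) operates against (a): the property is publicly advertised. So (a) is unavailable.
All of (b)'s requirements are met (the property is let furnished; the number of days the property was let is 105 days, less than the 106 days limit; rent is paid in kind). But applying paragraphs (g)–(h): (g) operates against (b): a current General Declaration is held. (h), which would lift (g), does not operate here — the reference index is 829, not below 749. Exception (b) does not apply.
Exception (c) fails — the reportable unit count is 109, not below 84.
Exception (d)'s conditions are all satisfied: the baseline figure is 301, less than the 376 limit; the registered capacity is 650 units, under the 680 units limit. As to paragraphs (j)–(p): (j) would limit (d) — a current Schedule 6 Certificate is held — but (k) sets (j) aside: (k) is triggered — a current Provisional Registration is held. (l) is engaged (the space is let for business use), but is overridden by (m): (m) operates against (l): assessed value is $208,000, under the $214,000 limit. (n) does not operate here (there is no Standing Approval in force), so (m) stands. (d) remains available.
Exception (e) does not apply: there is no Class D Notice in force.

No — exception (d) applies; Farouk is not required to file Form RP-6.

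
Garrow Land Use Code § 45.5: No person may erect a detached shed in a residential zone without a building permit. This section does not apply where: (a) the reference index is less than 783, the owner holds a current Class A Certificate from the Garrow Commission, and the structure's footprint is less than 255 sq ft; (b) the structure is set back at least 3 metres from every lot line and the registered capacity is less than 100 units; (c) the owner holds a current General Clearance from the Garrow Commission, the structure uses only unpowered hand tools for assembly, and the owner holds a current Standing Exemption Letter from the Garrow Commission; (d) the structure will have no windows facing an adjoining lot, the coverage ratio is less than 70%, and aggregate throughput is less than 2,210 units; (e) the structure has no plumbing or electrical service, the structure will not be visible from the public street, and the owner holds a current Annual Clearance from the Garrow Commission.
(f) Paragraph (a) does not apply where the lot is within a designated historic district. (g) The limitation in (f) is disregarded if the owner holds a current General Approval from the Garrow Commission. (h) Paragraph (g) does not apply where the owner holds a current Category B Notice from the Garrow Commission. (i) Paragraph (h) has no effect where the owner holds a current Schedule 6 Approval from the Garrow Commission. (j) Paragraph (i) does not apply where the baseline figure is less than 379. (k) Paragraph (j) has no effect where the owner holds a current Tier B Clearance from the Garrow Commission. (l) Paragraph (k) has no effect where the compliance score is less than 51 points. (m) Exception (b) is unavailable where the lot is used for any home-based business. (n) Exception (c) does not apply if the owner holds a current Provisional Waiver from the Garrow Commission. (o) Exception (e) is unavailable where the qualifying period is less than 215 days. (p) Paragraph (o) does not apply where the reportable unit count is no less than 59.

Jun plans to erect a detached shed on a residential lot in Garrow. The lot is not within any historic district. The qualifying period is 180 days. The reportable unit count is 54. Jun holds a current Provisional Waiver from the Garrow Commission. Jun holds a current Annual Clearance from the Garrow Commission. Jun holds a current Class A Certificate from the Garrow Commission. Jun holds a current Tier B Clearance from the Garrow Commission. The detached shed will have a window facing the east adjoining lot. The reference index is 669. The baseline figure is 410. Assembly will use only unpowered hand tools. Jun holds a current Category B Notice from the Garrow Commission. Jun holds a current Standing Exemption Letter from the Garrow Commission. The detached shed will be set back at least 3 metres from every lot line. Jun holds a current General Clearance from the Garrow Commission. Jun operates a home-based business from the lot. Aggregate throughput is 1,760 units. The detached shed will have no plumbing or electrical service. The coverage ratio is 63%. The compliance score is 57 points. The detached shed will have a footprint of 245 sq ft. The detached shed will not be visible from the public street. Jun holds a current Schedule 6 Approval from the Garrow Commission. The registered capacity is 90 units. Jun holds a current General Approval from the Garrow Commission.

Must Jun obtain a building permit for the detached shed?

No — exception (a) applies; Jun does not need a building permit.

Exception (a)'s conditions are all satisfied: the reference index is 669, less than the 783 limit; a current Class A Certificate is held; the structure's footprint is 245 sq ft, less than the 255 sq ft limit. Under paragraphs (f)–(l): (f) is not triggered — the lot is not in a historic district. Exception (a) stands.
Exception (b) is satisfied on its face — the setback is at least 3 m on every side; the registered capacity is 90 units, less than the 100 units limit. But applying paragraph (m): (m) is engaged — a home-based business operates on the lot. So (b) is unavailable.
Exception (c) is satisfied on its face — a current General Clearance is held; assembly uses only hand tools; a current Standing Exemption Letter is held. Turning to paragraph (n): (n) operates against (c): a current Provisional Waiver is held. Exception (c) does not apply.
Exception (d) does not apply: a window faces an adjoining lot.
Exception (e): there is no plumbing or electrical service; the structure will not be visible from the street; a current Annual Clearance is held — every condition holds. But applying paragraphs (o)–(p): (o) is engaged — the qualifying period is 180 days, less than the 215 days limit. (p), which would lift (o), does not operate here — the reportable unit count is 54, short of 59. So (e) is unavailable.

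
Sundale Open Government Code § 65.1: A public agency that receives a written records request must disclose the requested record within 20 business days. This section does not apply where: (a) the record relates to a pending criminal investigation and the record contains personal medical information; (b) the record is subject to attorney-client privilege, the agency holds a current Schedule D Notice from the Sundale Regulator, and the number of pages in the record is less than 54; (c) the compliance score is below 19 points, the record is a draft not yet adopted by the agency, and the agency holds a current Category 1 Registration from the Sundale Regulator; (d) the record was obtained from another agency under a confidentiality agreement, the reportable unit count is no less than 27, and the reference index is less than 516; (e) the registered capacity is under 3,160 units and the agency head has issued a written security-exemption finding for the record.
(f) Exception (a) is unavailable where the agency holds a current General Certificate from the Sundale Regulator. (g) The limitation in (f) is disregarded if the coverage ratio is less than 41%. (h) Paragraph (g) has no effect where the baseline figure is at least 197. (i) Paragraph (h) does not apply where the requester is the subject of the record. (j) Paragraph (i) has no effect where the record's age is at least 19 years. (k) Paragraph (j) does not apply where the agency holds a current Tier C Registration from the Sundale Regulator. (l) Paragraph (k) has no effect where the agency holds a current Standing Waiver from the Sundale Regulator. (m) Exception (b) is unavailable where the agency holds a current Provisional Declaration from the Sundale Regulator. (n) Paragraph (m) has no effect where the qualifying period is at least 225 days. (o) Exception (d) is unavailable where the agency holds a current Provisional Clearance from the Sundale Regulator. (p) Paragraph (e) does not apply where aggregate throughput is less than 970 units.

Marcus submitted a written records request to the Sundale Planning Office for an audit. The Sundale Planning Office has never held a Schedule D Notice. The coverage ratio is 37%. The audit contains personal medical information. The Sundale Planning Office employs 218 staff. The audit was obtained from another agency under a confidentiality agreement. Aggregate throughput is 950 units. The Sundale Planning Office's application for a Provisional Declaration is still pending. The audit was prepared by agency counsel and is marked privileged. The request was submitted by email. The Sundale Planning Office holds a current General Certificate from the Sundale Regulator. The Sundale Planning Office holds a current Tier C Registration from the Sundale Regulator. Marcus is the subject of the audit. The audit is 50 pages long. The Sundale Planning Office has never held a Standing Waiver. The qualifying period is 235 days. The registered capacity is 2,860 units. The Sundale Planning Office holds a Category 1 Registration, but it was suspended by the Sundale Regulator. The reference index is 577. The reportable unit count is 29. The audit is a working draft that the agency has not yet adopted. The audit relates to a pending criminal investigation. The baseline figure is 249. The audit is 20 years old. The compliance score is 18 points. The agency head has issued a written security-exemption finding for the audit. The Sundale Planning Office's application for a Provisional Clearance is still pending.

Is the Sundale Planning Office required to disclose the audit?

No — exception (a) applies; the Sundale Planning Office is not required to disclose the audit.

All of (a)'s requirements are met (the audit relates to a pending investigation; the audit contains personal medical information). Considering the limiting provisions: (f) applies (a current General Certificate is held), but is overridden by (g): (g) operates — the coverage ratio is 37%, less than the 41% limit. (h) would limit (g) — the baseline figure is 249, meeting the 197 threshold — but (i) sets (h) aside: (i) is engaged — Marcus is the subject of the audit. (j) would limit (i) — the record's age is 20 years, meeting the 19 years threshold — but (k) sets (j) aside: (k) is engaged — a current Tier C Registration is held. (l) is not triggered (the Standing Waiver is not current), so (k) stands. (a) remains available.
Exception (b) fails — no current Schedule D Notice is held.
Exception (c) does not apply: no current Category 1 Registration is held.
Exception (d) does not apply: the reference index is 577, not less than 516.
Exception (e)'s conditions are all satisfied: the registered capacity is 2,860 units, under the 3,160 units limit; a written security-exemption finding has been issued. But applying paragraph (p): (p) operates against (e): aggregate throughput is 950 units, less than the 970 units limit. So (e) is unavailable.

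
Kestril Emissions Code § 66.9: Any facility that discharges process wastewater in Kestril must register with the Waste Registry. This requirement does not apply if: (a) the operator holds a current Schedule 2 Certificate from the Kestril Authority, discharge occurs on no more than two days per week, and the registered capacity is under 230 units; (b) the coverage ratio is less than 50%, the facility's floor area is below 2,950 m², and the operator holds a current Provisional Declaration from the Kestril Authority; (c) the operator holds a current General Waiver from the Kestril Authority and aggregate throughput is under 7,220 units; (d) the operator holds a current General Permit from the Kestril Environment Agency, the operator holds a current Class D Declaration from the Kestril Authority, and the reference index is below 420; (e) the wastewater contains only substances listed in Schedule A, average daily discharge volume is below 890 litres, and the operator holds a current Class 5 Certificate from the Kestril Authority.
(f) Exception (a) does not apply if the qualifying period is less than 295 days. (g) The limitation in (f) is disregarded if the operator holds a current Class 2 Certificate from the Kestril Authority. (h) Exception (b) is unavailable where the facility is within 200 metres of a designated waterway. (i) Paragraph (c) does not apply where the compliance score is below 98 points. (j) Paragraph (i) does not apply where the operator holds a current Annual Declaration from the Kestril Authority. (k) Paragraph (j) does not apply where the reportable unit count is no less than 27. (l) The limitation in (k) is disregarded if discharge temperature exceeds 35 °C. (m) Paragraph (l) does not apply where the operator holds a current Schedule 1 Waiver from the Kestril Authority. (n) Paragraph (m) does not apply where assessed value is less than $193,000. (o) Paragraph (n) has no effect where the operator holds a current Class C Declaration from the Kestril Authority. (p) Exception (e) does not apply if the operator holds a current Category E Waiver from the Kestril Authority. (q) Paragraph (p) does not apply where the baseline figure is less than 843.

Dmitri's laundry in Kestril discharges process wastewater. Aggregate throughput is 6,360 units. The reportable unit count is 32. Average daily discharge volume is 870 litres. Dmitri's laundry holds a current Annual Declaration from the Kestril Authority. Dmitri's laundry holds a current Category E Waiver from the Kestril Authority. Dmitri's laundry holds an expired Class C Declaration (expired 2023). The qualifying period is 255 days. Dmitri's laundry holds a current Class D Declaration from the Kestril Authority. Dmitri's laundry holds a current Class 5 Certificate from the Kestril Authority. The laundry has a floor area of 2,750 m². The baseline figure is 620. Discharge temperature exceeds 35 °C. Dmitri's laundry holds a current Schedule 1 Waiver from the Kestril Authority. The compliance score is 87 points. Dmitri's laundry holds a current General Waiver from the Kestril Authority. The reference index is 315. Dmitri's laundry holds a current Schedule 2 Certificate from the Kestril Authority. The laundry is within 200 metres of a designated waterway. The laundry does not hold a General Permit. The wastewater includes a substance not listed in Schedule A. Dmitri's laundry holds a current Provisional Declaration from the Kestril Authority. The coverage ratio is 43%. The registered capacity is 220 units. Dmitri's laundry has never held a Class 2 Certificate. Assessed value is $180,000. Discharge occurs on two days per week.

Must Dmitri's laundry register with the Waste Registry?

No — exception (c) applies; Dmitri's laundry is not required to register with the Waste Registry.

All of (a)'s requirements are met (a current Schedule 2 Certificate is held; discharge occurs on no more than two days per week; the registered capacity is 220 units, under the 230 units limit). Turning to paragraphs (f)–(g): (f) operates against (a): the qualifying period is 255 days, less than the 295 days limit. (g), which would lift (f), does not operate here — there is no Class 2 Certificate in force. Exception (a) does not apply.
Exception (b) is satisfied on its face — the coverage ratio is 43%, less than the 50% limit; the facility's floor area is 2,750 m², below the 2,950 m² limit; a current Provisional Declaration is held. Turning to paragraph (h): (h) operates against (b): the laundry is within 200 m of a designated waterway. Exception (b) does not apply.
Exception (c)'s conditions are all satisfied: a current General Waiver is held; aggregate throughput is 6,360 units, under the 7,220 units limit. Considering the limiting provisions: (i) would limit (c) — the compliance score is 87 points, below the 98 points limit — but (j) sets (i) aside: (j) is engaged — a current Annual Declaration is held. (k) is triggered (the reportable unit count is 32, meeting the 27 threshold), but is itself disapplied by (l): (l) operates — discharge temperature exceeds 35 °C. (m) applies (a current Schedule 1 Waiver is held), but yields to (n): (n) is engaged — assessed value is $180,000, less than the $193,000 limit. (o), which would lift (n), is not engaged — there is no Class C Declaration in force. (c) remains available.
Exception (d) fails — no General Permit is held.
Exception (e) fails — the wastewater includes a non-Schedule-A substance.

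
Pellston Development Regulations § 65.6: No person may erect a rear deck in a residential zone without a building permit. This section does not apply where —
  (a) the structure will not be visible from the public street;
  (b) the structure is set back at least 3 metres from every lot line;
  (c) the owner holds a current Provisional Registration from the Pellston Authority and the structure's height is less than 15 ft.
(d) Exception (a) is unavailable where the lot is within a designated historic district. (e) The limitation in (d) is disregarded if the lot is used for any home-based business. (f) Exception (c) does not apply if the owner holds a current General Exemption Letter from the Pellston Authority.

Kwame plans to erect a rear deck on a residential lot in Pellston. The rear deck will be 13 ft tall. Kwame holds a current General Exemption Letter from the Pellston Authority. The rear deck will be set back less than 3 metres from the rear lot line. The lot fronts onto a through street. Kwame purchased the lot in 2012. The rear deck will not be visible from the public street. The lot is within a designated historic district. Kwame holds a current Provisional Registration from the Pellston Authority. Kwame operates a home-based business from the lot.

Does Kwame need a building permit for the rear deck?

No — exception (a) applies; Kwame does not need a building permit.

Exception (a) is satisfied on its face — the structure will not be visible from the street. Considering the limiting provisions: (d) would limit (a) — the lot is in a historic district — but (e) sets (d) aside: (e) operates against (d): a home-based business operates on the lot. (a) remains available.
Exception (b) fails — the rear setback is under 3 m.
All of (c)'s requirements are met (a current Provisional Registration is held; the structure's height is 13 ft, less than the 15 ft limit). But applying paragraph (f): (f) operates against (c): a current General Exemption Letter is held. Exception (c) does not apply.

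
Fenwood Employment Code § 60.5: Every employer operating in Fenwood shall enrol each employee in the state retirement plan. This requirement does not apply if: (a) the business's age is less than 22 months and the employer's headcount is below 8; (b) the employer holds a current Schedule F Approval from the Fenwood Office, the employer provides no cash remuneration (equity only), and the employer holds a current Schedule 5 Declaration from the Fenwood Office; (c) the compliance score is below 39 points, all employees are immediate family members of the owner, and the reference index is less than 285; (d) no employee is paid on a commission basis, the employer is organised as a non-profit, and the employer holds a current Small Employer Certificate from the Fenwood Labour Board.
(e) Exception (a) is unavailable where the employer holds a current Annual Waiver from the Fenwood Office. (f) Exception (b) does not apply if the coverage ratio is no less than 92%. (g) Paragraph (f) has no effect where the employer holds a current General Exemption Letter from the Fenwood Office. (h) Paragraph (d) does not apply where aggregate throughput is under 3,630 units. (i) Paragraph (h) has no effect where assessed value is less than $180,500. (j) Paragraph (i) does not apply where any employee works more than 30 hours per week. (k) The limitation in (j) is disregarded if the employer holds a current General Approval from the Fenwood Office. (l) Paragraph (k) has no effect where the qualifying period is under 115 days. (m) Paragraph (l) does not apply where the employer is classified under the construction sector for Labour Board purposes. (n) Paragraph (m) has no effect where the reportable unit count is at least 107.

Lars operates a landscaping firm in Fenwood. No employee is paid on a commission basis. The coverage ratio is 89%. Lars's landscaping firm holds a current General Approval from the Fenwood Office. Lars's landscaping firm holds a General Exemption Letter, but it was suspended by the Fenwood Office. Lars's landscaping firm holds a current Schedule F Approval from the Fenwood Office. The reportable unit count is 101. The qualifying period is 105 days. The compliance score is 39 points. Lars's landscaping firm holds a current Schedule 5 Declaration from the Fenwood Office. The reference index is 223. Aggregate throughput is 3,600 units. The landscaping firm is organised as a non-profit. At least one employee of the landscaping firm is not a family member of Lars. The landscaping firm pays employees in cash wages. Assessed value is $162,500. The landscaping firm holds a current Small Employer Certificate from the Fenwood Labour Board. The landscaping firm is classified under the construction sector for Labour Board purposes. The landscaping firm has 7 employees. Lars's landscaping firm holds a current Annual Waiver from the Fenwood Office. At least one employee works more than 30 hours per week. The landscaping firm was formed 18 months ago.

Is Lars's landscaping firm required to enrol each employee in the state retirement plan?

No — exception (d) applies; Lars's landscaping firm is not required to enrol each employee in the state retirement plan.

Exception (a): the business's age is 18 months, less than the 22 months limit; the employer's headcount is 7, below the 8 limit — every condition holds. However, paragraph (e) must be considered: (e) is triggered — a current Annual Waiver is held. So (a) is unavailable.
Exception (b) does not apply: employees are paid cash wages.
Exception (c) requires that the compliance score is below 39 points; but the compliance score is 39 points, not below 39 points, so (c) is unavailable.
Exception (d) is satisfied on its face — no employee is paid on commission; the employer is a non-profit; a current Small Employer Certificate is held. Under paragraphs (h)–(n): (h) is triggered (aggregate throughput is 3,600 units, under the 3,630 units limit), but is itself disapplied by (i): (i) operates against (h): assessed value is $162,500, less than the $180,500 limit. (j) would limit (i) — at least one employee exceeds 30 hours/week — but (k) sets (j) aside: (k) operates against (j): a current General Approval is held. (l) would limit (k) — the qualifying period is 105 days, under the 115 days limit — but (m) sets (l) aside: (m) is engaged — the landscaping firm is classified under the construction sector. (n), which would lift (m), is not engaged — the reportable unit count is 101, short of 107. (d) remains available.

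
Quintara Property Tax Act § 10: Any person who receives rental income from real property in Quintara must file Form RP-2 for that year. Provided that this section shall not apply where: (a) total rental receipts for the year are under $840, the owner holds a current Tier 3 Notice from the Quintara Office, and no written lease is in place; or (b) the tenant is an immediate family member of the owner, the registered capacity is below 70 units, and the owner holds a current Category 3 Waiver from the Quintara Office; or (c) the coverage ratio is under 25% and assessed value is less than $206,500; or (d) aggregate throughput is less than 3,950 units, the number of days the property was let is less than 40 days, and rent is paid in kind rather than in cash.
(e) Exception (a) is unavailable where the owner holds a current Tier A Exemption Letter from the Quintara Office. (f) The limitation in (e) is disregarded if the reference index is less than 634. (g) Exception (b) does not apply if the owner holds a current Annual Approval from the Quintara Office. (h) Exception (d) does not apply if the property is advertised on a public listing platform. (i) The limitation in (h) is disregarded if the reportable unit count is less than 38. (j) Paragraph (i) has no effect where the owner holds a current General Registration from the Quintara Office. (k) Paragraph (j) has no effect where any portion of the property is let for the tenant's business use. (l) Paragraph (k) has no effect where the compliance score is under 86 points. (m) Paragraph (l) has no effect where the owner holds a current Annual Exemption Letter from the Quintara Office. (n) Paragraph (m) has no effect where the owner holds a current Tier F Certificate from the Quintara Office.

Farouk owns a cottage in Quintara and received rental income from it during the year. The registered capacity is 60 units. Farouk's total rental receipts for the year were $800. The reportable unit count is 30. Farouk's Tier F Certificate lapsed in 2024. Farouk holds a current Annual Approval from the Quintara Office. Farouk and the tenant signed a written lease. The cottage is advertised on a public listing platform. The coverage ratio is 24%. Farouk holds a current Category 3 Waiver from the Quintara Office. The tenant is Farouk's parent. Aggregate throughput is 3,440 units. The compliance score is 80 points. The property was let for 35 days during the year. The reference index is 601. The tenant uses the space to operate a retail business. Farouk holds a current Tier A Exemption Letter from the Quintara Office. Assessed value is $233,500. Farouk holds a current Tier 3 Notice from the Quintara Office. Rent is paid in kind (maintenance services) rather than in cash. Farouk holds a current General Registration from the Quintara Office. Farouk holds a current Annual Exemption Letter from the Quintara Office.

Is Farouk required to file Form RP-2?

Exception (a) does not apply: a written lease is in place.
Exception (b): the tenant is an immediate family member; the registered capacity is 60 units, below the 70 units limit; a current Category 3 Waiver is held — every condition holds. But applying paragraph (g): (g) operates against (b): a current Annual Approval is held. So (b) is unavailable.
Exception (c) requires that assessed value is less than $206,500; but assessed value is $233,500, not less than $206,500, so (c) is unavailable.
Exception (d) is satisfied on its face — aggregate throughput is 3,440 units, less than the 3,950 units limit; the number of days the property was let is 35 days, less than the 40 days limit; rent is paid in kind. Considering the limiting provisions: (h) operates (the property is publicly advertised), but yields to (i): (i) operates against (h): the reportable unit count is 30, less than the 38 limit. (j) would limit (i) — a current General Registration is held — but (k) sets (j) aside: (k) operates — the space is let for business use. (l) is engaged (the compliance score is 80 points, under the 86 points limit), but is overridden by (m): (m) operates against (l): a current Annual Exemption Letter is held. (n), which would lift (m), does not operate here — there is no Tier F Certificate in force. So (d) applies.

No — exception (d) applies; Farouk is not required to file Form RP-2.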